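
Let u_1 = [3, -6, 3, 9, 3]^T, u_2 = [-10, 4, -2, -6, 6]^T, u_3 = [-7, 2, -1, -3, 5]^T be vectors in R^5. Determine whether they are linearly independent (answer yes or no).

Form the matrix with these vectors as rows and row reduce.
R2 ← R2 + (10/3)·R1: [0, -16, 8, 24, 16]
R3 ← R3 + (7/3)·R1: [0, -12, 6, 18, 12]
R3 ← R3 − (3/4)·R2: [0, 0, 0, 0, 0]
2 nonzero rows, so the 3 vectors span a space of dimension 2.
Since 2 < 3, the vectors are linearly dependent.

no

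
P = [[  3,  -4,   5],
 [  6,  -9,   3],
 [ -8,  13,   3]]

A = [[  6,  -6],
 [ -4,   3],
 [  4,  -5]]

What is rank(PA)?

2

First compute PA:
[[ 54, -55],
 [ 84, -78],
 [-88,  72]]
Now row reduce the product.
R2 ← R2 − (14/9)·R1: [0, 68/9]
R3 ← R3 + (44/27)·R1: [0, -476/27]
R3 ← R3 + (7/3)·R2: [0, 0]
2 nonzero rows, so rank(PA) = 2.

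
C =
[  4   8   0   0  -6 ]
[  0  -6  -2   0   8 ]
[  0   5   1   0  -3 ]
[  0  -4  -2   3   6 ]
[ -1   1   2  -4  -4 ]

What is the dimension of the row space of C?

Row reduce to echelon form.
R5 ← R5 + (1/4)·R1: [0, 3, 2, -4, -11/2]
R3 ← R3 + (5/6)·R2: [0, 0, -2/3, 0, 11/3]
R4 ← R4 − (2/3)·R2: [0, 0, -2/3, 3, 2/3]
R5 ← R5 + (1/2)·R2: [0, 0, 1, -4, -3/2]
R4 ← R4 − R3: [0, 0, 0, 3, -3]
R5 ← R5 + (3/2)·R3: [0, 0, 0, -4, 4]
R5 ← R5 + (4/3)·R4: [0, 0, 0, 0, 0]
Echelon form has 4 nonzero rows, so rank(C) = 4.
The row space has dimension equal to the rank: 4.

4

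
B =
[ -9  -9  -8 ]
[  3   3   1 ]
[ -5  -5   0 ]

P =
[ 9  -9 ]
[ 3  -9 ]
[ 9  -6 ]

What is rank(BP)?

2

First compute BP:
[[-180, 210],
 [ 45, -60],
 [-60,  90]]
Now row reduce the product.
R2 ← R2 + (1/4)·R1: [0, -15/2]
R3 ← R3 − (1/3)·R1: [0, 20]
R3 ← R3 + (8/3)·R2: [0, 0]
2 nonzero rows, so rank(BP) = 2.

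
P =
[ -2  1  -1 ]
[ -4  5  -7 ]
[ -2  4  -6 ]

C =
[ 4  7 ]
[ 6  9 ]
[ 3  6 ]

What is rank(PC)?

2

First compute PC:
[[ -5, -11],
 [ -7, -25],
 [ -2, -14]]
Now row reduce the product.
R2 ← R2 − (7/5)·R1: [0, -48/5]
R3 ← R3 − (2/5)·R1: [0, -48/5]
R3 ← R3 − R2: [0, 0]
2 nonzero rows, so rank(PC) = 2.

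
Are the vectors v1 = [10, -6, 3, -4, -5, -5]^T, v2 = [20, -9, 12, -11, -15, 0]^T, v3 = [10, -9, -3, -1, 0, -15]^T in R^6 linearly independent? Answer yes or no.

no

Form the matrix with these vectors as rows and row reduce.
R2 ← R2 − (2)·R1: [0, 3, 6, -3, -5, 10]
R3 ← R3 − R1: [0, -3, -6, 3, 5, -10]
R3 ← R3 + R2: [0, 0, 0, 0, 0, 0]
2 nonzero rows, so the 3 vectors span a space of dimension 2.
Since 2 < 3, the vectors are linearly dependent.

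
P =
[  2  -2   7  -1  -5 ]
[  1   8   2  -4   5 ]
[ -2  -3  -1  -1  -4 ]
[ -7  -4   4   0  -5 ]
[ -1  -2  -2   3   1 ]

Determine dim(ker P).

1

Row reduce to echelon form.
R2 ← R2 − (1/2)·R1: [0, 9, -3/2, -7/2, 15/2]
R3 ← R3 + R1: [0, -5, 6, -2, -9]
R4 ← R4 + (7/2)·R1: [0, -11, 57/2, -7/2, -45/2]
R5 ← R5 + (1/2)·R1: [0, -3, 3/2, 5/2, -3/2]
R3 ← R3 + (5/9)·R2: [0, 0, 31/6, -71/18, -29/6]
R4 ← R4 + (11/9)·R2: [0, 0, 80/3, -70/9, -40/3]
R5 ← R5 + (1/3)·R2: [0, 0, 1, 4/3, 1]
R4 ← R4 − (160/31)·R3: [0, 0, 0, 390/31, 360/31]
R5 ← R5 − (6/31)·R3: [0, 0, 0, 65/31, 60/31]
R5 ← R5 − (1/6)·R4: [0, 0, 0, 0, 0]
4 nonzero rows, so rank(P) = 4.
P has 5 columns; by rank–nullity, nullity = 5 − 4 = 1.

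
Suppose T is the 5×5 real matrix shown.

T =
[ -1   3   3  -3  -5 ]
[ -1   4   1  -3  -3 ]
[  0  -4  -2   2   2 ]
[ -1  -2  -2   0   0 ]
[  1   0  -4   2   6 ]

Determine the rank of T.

Row reduce to echelon form.
R2 ← R2 − R1: [0, 1, -2, 0, 2]
R4 ← R4 − R1: [0, -5, -5, 3, 5]
R5 ← R5 + R1: [0, 3, -1, -1, 1]
R3 ← R3 + (4)·R2: [0, 0, -10, 2, 10]
R4 ← R4 + (5)·R2: [0, 0, -15, 3, 15]
R5 ← R5 − (3)·R2: [0, 0, 5, -1, -5]
R4 ← R4 − (3/2)·R3: [0, 0, 0, 0, 0]
R5 ← R5 + (1/2)·R3: [0, 0, 0, 0, 0]
Echelon form has 3 nonzero rows, so rank(T) = 3.

3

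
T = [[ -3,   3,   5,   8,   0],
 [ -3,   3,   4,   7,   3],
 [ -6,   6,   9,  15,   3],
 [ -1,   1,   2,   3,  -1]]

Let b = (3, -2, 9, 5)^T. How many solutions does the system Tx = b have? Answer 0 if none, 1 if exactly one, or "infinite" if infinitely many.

0

Row reduce the augmented matrix [T | b].
R2 ← R2 − R1: [0, 0, -1, -1, 3, -5]
R3 ← R3 − (2)·R1: [0, 0, -1, -1, 3, 3]
R4 ← R4 − (1/3)·R1: [0, 0, 1/3, 1/3, -1, 4]
R3 ← R3 − R2: [0, 0, 0, 0, 0, 8]
R4 ← R4 + (1/3)·R2: [0, 0, 0, 0, 0, 7/3]
R4 ← R4 − (7/24)·R3: [0, 0, 0, 0, 0, 0]
The echelon form has 3 nonzero rows; the last pivot sits in the augmented column, so rank(T) = 2 but rank([T|b]) = 3.
Since the ranks differ, the system is inconsistent.
It has no solutions.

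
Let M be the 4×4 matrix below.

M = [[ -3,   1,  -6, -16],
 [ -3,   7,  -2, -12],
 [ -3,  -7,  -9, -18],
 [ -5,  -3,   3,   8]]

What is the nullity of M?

0

Row reduce to echelon form.
R2 ← R2 − R1: [0, 6, 4, 4]
R3 ← R3 − R1: [0, -8, -3, -2]
R4 ← R4 − (5/3)·R1: [0, -14/3, 13, 104/3]
R3 ← R3 + (4/3)·R2: [0, 0, 7/3, 10/3]
R4 ← R4 + (7/9)·R2: [0, 0, 145/9, 340/9]
R4 ← R4 − (145/21)·R3: [0, 0, 0, 310/21]
4 nonzero rows, so rank(M) = 4.
M has 4 columns; by rank–nullity, nullity = 4 − 4 = 0.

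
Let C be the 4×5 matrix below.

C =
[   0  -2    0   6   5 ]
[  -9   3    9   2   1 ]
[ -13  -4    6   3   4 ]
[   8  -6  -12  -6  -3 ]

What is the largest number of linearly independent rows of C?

Row reduce to echelon form.
Swap R1 ↔ R2
R3 ← R3 − (13/9)·R1: [0, -25/3, -7, 1/9, 23/9]
R4 ← R4 + (8/9)·R1: [0, -10/3, -4, -38/9, -19/9]
R3 ← R3 − (25/6)·R2: [0, 0, -7, -224/9, -329/18]
R4 ← R4 − (5/3)·R2: [0, 0, -4, -128/9, -94/9]
R4 ← R4 − (4/7)·R3: [0, 0, 0, 0, 0]
Echelon form has 3 nonzero rows, so rank(C) = 3.
The rank gives the maximum number of linearly independent rows: 3.

3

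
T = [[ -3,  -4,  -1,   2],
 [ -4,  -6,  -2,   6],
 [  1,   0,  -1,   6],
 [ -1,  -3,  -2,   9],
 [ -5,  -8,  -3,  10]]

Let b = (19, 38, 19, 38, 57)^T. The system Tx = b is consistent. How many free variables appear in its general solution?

2

Row reduce the augmented matrix [T | b].
R2 ← R2 − (4/3)·R1: [0, -2/3, -2/3, 10/3, 38/3]
R3 ← R3 + (1/3)·R1: [0, -4/3, -4/3, 20/3, 76/3]
R4 ← R4 − (1/3)·R1: [0, -5/3, -5/3, 25/3, 95/3]
R5 ← R5 − (5/3)·R1: [0, -4/3, -4/3, 20/3, 76/3]
R3 ← R3 − (2)·R2: [0, 0, 0, 0, 0]
R4 ← R4 − (5/2)·R2: [0, 0, 0, 0, 0]
R5 ← R5 − (2)·R2: [0, 0, 0, 0, 0]
The echelon form has 2 nonzero rows, and every pivot lies in the first 4 columns, so rank(T) = rank([T|b]) = 2.
The system is consistent.
Free variables = (unknowns) − (rank) = 4 − 2 = 2.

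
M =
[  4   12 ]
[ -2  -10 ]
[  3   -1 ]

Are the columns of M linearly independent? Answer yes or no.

yes

Row reduce M to echelon form.
R2 ← R2 + (1/2)·R1: [0, -4]
R3 ← R3 − (3/4)·R1: [0, -10]
R3 ← R3 − (5/2)·R2: [0, 0]
2 pivots among 2 columns.
Every column is a pivot column, so the columns are linearly independent.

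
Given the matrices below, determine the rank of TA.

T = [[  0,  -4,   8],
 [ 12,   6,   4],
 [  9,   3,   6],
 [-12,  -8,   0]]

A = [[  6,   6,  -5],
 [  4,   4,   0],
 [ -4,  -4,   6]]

2

First compute TA:
[[-48, -48,  48],
 [ 80,  80, -36],
 [ 42,  42,  -9],
 [-104, -104,  60]]
Now row reduce the product.
R2 ← R2 + (5/3)·R1: [0, 0, 44]
R3 ← R3 + (7/8)·R1: [0, 0, 33]
R4 ← R4 − (13/6)·R1: [0, 0, -44]
R3 ← R3 − (3/4)·R2: [0, 0, 0]
R4 ← R4 + R2: [0, 0, 0]
2 nonzero rows, so rank(TA) = 2.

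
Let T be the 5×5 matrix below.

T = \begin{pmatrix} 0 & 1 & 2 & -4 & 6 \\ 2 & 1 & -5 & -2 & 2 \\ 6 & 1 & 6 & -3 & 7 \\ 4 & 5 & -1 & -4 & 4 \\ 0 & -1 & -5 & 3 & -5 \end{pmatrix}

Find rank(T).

5

Row reduce to echelon form.
Swap R1 ↔ R2
R3 ← R3 − (3)·R1: [0, -2, 21, 3, 1]
R4 ← R4 − (2)·R1: [0, 3, 9, 0, 0]
R3 ← R3 + (2)·R2: [0, 0, 25, -5, 13]
R4 ← R4 − (3)·R2: [0, 0, 3, 12, -18]
R5 ← R5 + R2: [0, 0, -3, -1, 1]
R4 ← R4 − (3/25)·R3: [0, 0, 0, 63/5, -489/25]
R5 ← R5 + (3/25)·R3: [0, 0, 0, -8/5, 64/25]
R5 ← R5 + (8/63)·R4: [0, 0, 0, 0, 8/105]
Echelon form has 5 nonzero rows, so rank(T) = 5.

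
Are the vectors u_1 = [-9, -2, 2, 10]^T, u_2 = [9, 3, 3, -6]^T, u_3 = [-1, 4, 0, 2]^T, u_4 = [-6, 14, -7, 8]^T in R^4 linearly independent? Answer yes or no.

Form the matrix with these vectors as rows and row reduce.
R2 ← R2 + R1: [0, 1, 5, 4]
R3 ← R3 − (1/9)·R1: [0, 38/9, -2/9, 8/9]
R4 ← R4 − (2/3)·R1: [0, 46/3, -25/3, 4/3]
R3 ← R3 − (38/9)·R2: [0, 0, -64/3, -16]
R4 ← R4 − (46/3)·R2: [0, 0, -85, -60]
R4 ← R4 − (255/64)·R3: [0, 0, 0, 15/4]
4 nonzero rows, so the 4 vectors span a space of dimension 4.
Since 4 = 4, the vectors are linearly independent.

yes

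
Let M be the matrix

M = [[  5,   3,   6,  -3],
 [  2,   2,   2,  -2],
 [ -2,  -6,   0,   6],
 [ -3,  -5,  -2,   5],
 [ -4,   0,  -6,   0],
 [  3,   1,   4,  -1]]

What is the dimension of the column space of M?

Row reduce to echelon form.
R2 ← R2 − (2/5)·R1: [0, 4/5, -2/5, -4/5]
R3 ← R3 + (2/5)·R1: [0, -24/5, 12/5, 24/5]
R4 ← R4 + (3/5)·R1: [0, -16/5, 8/5, 16/5]
R5 ← R5 + (4/5)·R1: [0, 12/5, -6/5, -12/5]
R6 ← R6 − (3/5)·R1: [0, -4/5, 2/5, 4/5]
R3 ← R3 + (6)·R2: [0, 0, 0, 0]
R4 ← R4 + (4)·R2: [0, 0, 0, 0]
R5 ← R5 − (3)·R2: [0, 0, 0, 0]
R6 ← R6 + R2: [0, 0, 0, 0]
Echelon form has 2 nonzero rows, so rank(M) = 2.
The column space has dimension equal to the rank: 2.

2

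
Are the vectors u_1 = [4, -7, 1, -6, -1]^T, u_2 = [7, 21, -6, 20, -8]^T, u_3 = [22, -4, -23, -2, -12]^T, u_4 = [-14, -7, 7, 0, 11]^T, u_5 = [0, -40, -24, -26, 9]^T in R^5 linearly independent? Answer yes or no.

Form the matrix with these vectors as rows and row reduce.
R2 ← R2 − (7/4)·R1: [0, 133/4, -31/4, 61/2, -25/4]
R3 ← R3 − (11/2)·R1: [0, 69/2, -57/2, 31, -13/2]
R4 ← R4 + (7/2)·R1: [0, -63/2, 21/2, -21, 15/2]
R3 ← R3 − (138/133)·R2: [0, 0, -2721/133, -86/133, -2/133]
R4 ← R4 + (18/19)·R2: [0, 0, 60/19, 150/19, 30/19]
R5 ← R5 + (160/133)·R2: [0, 0, -4432/133, 1422/133, 197/133]
R4 ← R4 + (140/907)·R3: [0, 0, 0, 7070/907, 1430/907]
R5 ← R5 − (4432/2721)·R3: [0, 0, 0, 31958/2721, 4097/2721]
R5 ← R5 − (15979/10605)·R4: [0, 0, 0, 0, -615/707]
5 nonzero rows, so the 5 vectors span a space of dimension 5.
Since 5 = 5, the vectors are linearly independent.

yes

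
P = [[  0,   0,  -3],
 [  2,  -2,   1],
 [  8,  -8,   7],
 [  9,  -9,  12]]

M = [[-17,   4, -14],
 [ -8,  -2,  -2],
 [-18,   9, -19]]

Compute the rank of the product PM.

First compute PM:
[[ 54, -27,  57],
 [-36,  21, -43],
 [-198, 111, -229],
 [-297, 162, -336]]
Now row reduce the product.
R2 ← R2 + (2/3)·R1: [0, 3, -5]
R3 ← R3 + (11/3)·R1: [0, 12, -20]
R4 ← R4 + (11/2)·R1: [0, 27/2, -45/2]
R3 ← R3 − (4)·R2: [0, 0, 0]
R4 ← R4 − (9/2)·R2: [0, 0, 0]
2 nonzero rows, so rank(PM) = 2.

2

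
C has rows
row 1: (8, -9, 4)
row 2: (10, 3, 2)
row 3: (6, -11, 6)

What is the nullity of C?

Row reduce to echelon form.
R2 ← R2 − (5/4)·R1: [0, 57/4, -3]
R3 ← R3 − (3/4)·R1: [0, -17/4, 3]
R3 ← R3 + (17/57)·R2: [0, 0, 40/19]
3 nonzero rows, so rank(C) = 3.
C has 3 columns; by rank–nullity, nullity = 3 − 3 = 0.

0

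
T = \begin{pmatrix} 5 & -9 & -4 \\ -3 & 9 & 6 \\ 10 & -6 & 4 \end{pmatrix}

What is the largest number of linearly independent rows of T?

Row reduce to echelon form.
R2 ← R2 + (3/5)·R1: [0, 18/5, 18/5]
R3 ← R3 − (2)·R1: [0, 12, 12]
R3 ← R3 − (10/3)·R2: [0, 0, 0]
Echelon form has 2 nonzero rows, so rank(T) = 2.
The rank gives the maximum number of linearly independent rows: 2.

2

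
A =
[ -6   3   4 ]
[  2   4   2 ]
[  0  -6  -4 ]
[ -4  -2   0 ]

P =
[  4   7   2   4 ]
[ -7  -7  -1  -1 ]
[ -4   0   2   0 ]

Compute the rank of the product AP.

First compute AP:
[[-61, -63,  -7, -27],
 [-28, -14,   4,   4],
 [ 58,  42,  -2,   6],
 [ -2, -14,  -6, -14]]
Now row reduce the product.
R2 ← R2 − (28/61)·R1: [0, 910/61, 440/61, 1000/61]
R3 ← R3 + (58/61)·R1: [0, -1092/61, -528/61, -1200/61]
R4 ← R4 − (2/61)·R1: [0, -728/61, -352/61, -800/61]
R3 ← R3 + (6/5)·R2: [0, 0, 0, 0]
R4 ← R4 + (4/5)·R2: [0, 0, 0, 0]
2 nonzero rows, so rank(AP) = 2.

2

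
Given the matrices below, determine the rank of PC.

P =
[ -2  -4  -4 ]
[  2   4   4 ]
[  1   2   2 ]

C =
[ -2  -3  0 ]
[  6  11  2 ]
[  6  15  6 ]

1

First compute PC:
[[-44, -98, -32],
 [ 44,  98,  32],
 [ 22,  49,  16]]
Now row reduce the product.
R2 ← R2 + R1: [0, 0, 0]
R3 ← R3 + (1/2)·R1: [0, 0, 0]
1 nonzero row, so rank(PC) = 1.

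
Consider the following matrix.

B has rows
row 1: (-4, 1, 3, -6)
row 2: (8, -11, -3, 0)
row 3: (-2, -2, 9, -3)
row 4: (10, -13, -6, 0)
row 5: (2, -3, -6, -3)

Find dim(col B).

3

Row reduce to echelon form.
R2 ← R2 + (2)·R1: [0, -9, 3, -12]
R3 ← R3 − (1/2)·R1: [0, -5/2, 15/2, 0]
R4 ← R4 + (5/2)·R1: [0, -21/2, 3/2, -15]
R5 ← R5 + (1/2)·R1: [0, -5/2, -9/2, -6]
R3 ← R3 − (5/18)·R2: [0, 0, 20/3, 10/3]
R4 ← R4 − (7/6)·R2: [0, 0, -2, -1]
R5 ← R5 − (5/18)·R2: [0, 0, -16/3, -8/3]
R4 ← R4 + (3/10)·R3: [0, 0, 0, 0]
R5 ← R5 + (4/5)·R3: [0, 0, 0, 0]
Echelon form has 3 nonzero rows, so rank(B) = 3.
The column space has dimension equal to the rank: 3.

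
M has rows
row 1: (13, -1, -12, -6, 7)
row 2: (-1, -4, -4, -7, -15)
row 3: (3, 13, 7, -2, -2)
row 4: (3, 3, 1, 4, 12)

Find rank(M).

3

Row reduce to echelon form.
R2 ← R2 + (1/13)·R1: [0, -53/13, -64/13, -97/13, -188/13]
R3 ← R3 − (3/13)·R1: [0, 172/13, 127/13, -8/13, -47/13]
R4 ← R4 − (3/13)·R1: [0, 42/13, 49/13, 70/13, 135/13]
R3 ← R3 + (172/53)·R2: [0, 0, -329/53, -1316/53, -2679/53]
R4 ← R4 + (42/53)·R2: [0, 0, -7/53, -28/53, -57/53]
R4 ← R4 − (1/47)·R3: [0, 0, 0, 0, 0]
Echelon form has 3 nonzero rows, so rank(M) = 3.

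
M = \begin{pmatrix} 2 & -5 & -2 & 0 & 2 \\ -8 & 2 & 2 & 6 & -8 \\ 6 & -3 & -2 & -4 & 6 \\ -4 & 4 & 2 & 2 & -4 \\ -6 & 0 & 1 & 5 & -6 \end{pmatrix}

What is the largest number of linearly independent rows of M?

Row reduce to echelon form.
R2 ← R2 + (4)·R1: [0, -18, -6, 6, 0]
R3 ← R3 − (3)·R1: [0, 12, 4, -4, 0]
R4 ← R4 + (2)·R1: [0, -6, -2, 2, 0]
R5 ← R5 + (3)·R1: [0, -15, -5, 5, 0]
R3 ← R3 + (2/3)·R2: [0, 0, 0, 0, 0]
R4 ← R4 − (1/3)·R2: [0, 0, 0, 0, 0]
R5 ← R5 − (5/6)·R2: [0, 0, 0, 0, 0]
Echelon form has 2 nonzero rows, so rank(M) = 2.
The rank gives the maximum number of linearly independent rows: 2.

2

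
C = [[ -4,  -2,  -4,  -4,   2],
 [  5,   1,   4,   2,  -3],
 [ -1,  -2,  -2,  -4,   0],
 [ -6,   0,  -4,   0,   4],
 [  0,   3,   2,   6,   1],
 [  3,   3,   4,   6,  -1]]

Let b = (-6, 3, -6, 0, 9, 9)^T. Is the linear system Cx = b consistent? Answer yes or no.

yes

Row reduce the augmented matrix [C | b].
R2 ← R2 + (5/4)·R1: [0, -3/2, -1, -3, -1/2, -9/2]
R3 ← R3 − (1/4)·R1: [0, -3/2, -1, -3, -1/2, -9/2]
R4 ← R4 − (3/2)·R1: [0, 3, 2, 6, 1, 9]
R6 ← R6 + (3/4)·R1: [0, 3/2, 1, 3, 1/2, 9/2]
R3 ← R3 − R2: [0, 0, 0, 0, 0, 0]
R4 ← R4 + (2)·R2: [0, 0, 0, 0, 0, 0]
R5 ← R5 + (2)·R2: [0, 0, 0, 0, 0, 0]
R6 ← R6 + R2: [0, 0, 0, 0, 0, 0]
The echelon form has 2 nonzero rows, and every pivot lies in the first 5 columns, so rank(C) = rank([C|b]) = 2.
The system is consistent.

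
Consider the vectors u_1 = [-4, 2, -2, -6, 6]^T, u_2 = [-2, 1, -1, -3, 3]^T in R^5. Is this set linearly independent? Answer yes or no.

no

Form the matrix with these vectors as rows and row reduce.
R2 ← R2 − (1/2)·R1: [0, 0, 0, 0, 0]
1 nonzero row, so the 2 vectors span a space of dimension 1.
Since 1 < 2, the vectors are linearly dependent.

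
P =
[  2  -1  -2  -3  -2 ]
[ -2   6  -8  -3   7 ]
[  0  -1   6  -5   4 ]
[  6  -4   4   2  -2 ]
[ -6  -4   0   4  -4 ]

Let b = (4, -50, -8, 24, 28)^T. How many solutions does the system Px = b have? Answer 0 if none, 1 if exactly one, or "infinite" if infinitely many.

Row reduce the augmented matrix [P | b].
R2 ← R2 + R1: [0, 5, -10, -6, 5, -46]
R4 ← R4 − (3)·R1: [0, -1, 10, 11, 4, 12]
R5 ← R5 + (3)·R1: [0, -7, -6, -5, -10, 40]
R3 ← R3 + (1/5)·R2: [0, 0, 4, -31/5, 5, -86/5]
R4 ← R4 + (1/5)·R2: [0, 0, 8, 49/5, 5, 14/5]
R5 ← R5 + (7/5)·R2: [0, 0, -20, -67/5, -3, -122/5]
R4 ← R4 − (2)·R3: [0, 0, 0, 111/5, -5, 186/5]
R5 ← R5 + (5)·R3: [0, 0, 0, -222/5, 22, -552/5]
R5 ← R5 + (2)·R4: [0, 0, 0, 0, 12, -36]
The echelon form has 5 nonzero rows, and every pivot lies in the first 5 columns, so rank(P) = rank([P|b]) = 5.
The system is consistent.
rank = 5 = number of unknowns, so the solution is unique.

1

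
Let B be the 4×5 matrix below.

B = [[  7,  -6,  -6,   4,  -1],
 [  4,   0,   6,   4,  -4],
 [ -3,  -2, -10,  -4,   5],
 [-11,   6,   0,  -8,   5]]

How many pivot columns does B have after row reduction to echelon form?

2

Row reduce to echelon form.
R2 ← R2 − (4/7)·R1: [0, 24/7, 66/7, 12/7, -24/7]
R3 ← R3 + (3/7)·R1: [0, -32/7, -88/7, -16/7, 32/7]
R4 ← R4 + (11/7)·R1: [0, -24/7, -66/7, -12/7, 24/7]
R3 ← R3 + (4/3)·R2: [0, 0, 0, 0, 0]
R4 ← R4 + R2: [0, 0, 0, 0, 0]
Echelon form has 2 nonzero rows, so rank(B) = 2.
Each nonzero row contributes one pivot column: 2 pivot columns.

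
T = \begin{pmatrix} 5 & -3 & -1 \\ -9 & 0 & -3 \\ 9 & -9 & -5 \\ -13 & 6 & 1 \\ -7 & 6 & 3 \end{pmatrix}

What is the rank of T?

2

Row reduce to echelon form.
R2 ← R2 + (9/5)·R1: [0, -27/5, -24/5]
R3 ← R3 − (9/5)·R1: [0, -18/5, -16/5]
R4 ← R4 + (13/5)·R1: [0, -9/5, -8/5]
R5 ← R5 + (7/5)·R1: [0, 9/5, 8/5]
R3 ← R3 − (2/3)·R2: [0, 0, 0]
R4 ← R4 − (1/3)·R2: [0, 0, 0]
R5 ← R5 + (1/3)·R2: [0, 0, 0]
Echelon form has 2 nonzero rows, so rank(T) = 2.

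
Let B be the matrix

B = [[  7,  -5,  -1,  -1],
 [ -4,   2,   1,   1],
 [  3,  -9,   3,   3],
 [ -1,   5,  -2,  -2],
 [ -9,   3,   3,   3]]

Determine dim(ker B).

Row reduce to echelon form.
R2 ← R2 + (4/7)·R1: [0, -6/7, 3/7, 3/7]
R3 ← R3 − (3/7)·R1: [0, -48/7, 24/7, 24/7]
R4 ← R4 + (1/7)·R1: [0, 30/7, -15/7, -15/7]
R5 ← R5 + (9/7)·R1: [0, -24/7, 12/7, 12/7]
R3 ← R3 − (8)·R2: [0, 0, 0, 0]
R4 ← R4 + (5)·R2: [0, 0, 0, 0]
R5 ← R5 − (4)·R2: [0, 0, 0, 0]
2 nonzero rows, so rank(B) = 2.
B has 4 columns; by rank–nullity, nullity = 4 − 2 = 2.

2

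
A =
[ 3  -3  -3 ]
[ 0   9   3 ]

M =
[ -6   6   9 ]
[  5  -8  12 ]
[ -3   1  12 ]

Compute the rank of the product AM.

2

First compute AM:
[[-24,  39, -45],
 [ 36, -69, 144]]
Now row reduce the product.
R2 ← R2 + (3/2)·R1: [0, -21/2, 153/2]
2 nonzero rows, so rank(AM) = 2.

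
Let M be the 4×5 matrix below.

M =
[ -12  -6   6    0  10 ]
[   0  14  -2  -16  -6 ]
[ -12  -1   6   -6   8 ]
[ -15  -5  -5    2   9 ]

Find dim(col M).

Row reduce to echelon form.
R3 ← R3 − R1: [0, 5, 0, -6, -2]
R4 ← R4 − (5/4)·R1: [0, 5/2, -25/2, 2, -7/2]
R3 ← R3 − (5/14)·R2: [0, 0, 5/7, -2/7, 1/7]
R4 ← R4 − (5/28)·R2: [0, 0, -85/7, 34/7, -17/7]
R4 ← R4 + (17)·R3: [0, 0, 0, 0, 0]
Echelon form has 3 nonzero rows, so rank(M) = 3.
The column space has dimension equal to the rank: 3.

3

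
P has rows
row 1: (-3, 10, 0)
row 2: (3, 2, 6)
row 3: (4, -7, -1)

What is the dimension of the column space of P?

Row reduce to echelon form.
R2 ← R2 + R1: [0, 12, 6]
R3 ← R3 + (4/3)·R1: [0, 19/3, -1]
R3 ← R3 − (19/36)·R2: [0, 0, -25/6]
Echelon form has 3 nonzero rows, so rank(P) = 3.
The column space has dimension equal to the rank: 3.

3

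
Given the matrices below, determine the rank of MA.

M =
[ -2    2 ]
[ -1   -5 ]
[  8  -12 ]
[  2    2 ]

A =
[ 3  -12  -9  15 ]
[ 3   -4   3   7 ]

2

First compute MA:
[[  0,  16,  24, -16],
 [-18,  32,  -6, -50],
 [-12, -48, -108,  36],
 [ 12, -32, -12,  44]]
Now row reduce the product.
Swap R1 ↔ R2
R3 ← R3 − (2/3)·R1: [0, -208/3, -104, 208/3]
R4 ← R4 + (2/3)·R1: [0, -32/3, -16, 32/3]
R3 ← R3 + (13/3)·R2: [0, 0, 0, 0]
R4 ← R4 + (2/3)·R2: [0, 0, 0, 0]
2 nonzero rows, so rank(MA) = 2.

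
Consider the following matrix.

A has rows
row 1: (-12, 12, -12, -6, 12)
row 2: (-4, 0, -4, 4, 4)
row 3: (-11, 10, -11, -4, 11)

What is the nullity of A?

3

Row reduce to echelon form.
R2 ← R2 − (1/3)·R1: [0, -4, 0, 6, 0]
R3 ← R3 − (11/12)·R1: [0, -1, 0, 3/2, 0]
R3 ← R3 − (1/4)·R2: [0, 0, 0, 0, 0]
2 nonzero rows, so rank(A) = 2.
A has 5 columns; by rank–nullity, nullity = 5 − 2 = 3.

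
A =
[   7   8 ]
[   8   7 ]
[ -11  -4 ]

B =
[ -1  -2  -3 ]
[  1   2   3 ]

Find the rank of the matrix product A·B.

First compute AB:
[[  1,   2,   3],
 [ -1,  -2,  -3],
 [  7,  14,  21]]
Now row reduce the product.
R2 ← R2 + R1: [0, 0, 0]
R3 ← R3 − (7)·R1: [0, 0, 0]
1 nonzero row, so rank(AB) = 1.

1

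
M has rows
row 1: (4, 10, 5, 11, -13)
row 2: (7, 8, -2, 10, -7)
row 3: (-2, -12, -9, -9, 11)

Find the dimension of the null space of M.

Row reduce to echelon form.
R2 ← R2 − (7/4)·R1: [0, -19/2, -43/4, -37/4, 63/4]
R3 ← R3 + (1/2)·R1: [0, -7, -13/2, -7/2, 9/2]
R3 ← R3 − (14/19)·R2: [0, 0, 27/19, 63/19, -135/19]
3 nonzero rows, so rank(M) = 3.
M has 5 columns; by rank–nullity, nullity = 5 − 3 = 2.

2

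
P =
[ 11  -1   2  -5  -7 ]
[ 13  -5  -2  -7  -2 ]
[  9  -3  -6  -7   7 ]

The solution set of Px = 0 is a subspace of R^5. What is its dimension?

2

Row reduce to echelon form.
R2 ← R2 − (13/11)·R1: [0, -42/11, -48/11, -12/11, 69/11]
R3 ← R3 − (9/11)·R1: [0, -24/11, -84/11, -32/11, 140/11]
R3 ← R3 − (4/7)·R2: [0, 0, -36/7, -16/7, 64/7]
3 nonzero rows, so rank(P) = 3.
P has 5 columns; by rank–nullity, nullity = 5 − 3 = 2.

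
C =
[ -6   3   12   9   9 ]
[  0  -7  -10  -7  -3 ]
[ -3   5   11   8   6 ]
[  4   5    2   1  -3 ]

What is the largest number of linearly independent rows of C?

Row reduce to echelon form.
R3 ← R3 − (1/2)·R1: [0, 7/2, 5, 7/2, 3/2]
R4 ← R4 + (2/3)·R1: [0, 7, 10, 7, 3]
R3 ← R3 + (1/2)·R2: [0, 0, 0, 0, 0]
R4 ← R4 + R2: [0, 0, 0, 0, 0]
Echelon form has 2 nonzero rows, so rank(C) = 2.
The rank gives the maximum number of linearly independent rows: 2.

2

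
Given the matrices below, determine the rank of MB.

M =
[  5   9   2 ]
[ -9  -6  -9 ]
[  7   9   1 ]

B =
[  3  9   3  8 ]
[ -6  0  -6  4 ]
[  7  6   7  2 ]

First compute MB:
[[-25,  57, -25,  80],
 [-54, -135, -54, -114],
 [-26,  69, -26,  94]]
Now row reduce the product.
R2 ← R2 − (54/25)·R1: [0, -6453/25, 0, -1434/5]
R3 ← R3 − (26/25)·R1: [0, 243/25, 0, 54/5]
R3 ← R3 + (9/239)·R2: [0, 0, 0, 0]
2 nonzero rows, so rank(MB) = 2.

2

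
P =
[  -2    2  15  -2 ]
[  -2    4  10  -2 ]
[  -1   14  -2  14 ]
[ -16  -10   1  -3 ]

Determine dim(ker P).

Row reduce to echelon form.
R2 ← R2 − R1: [0, 2, -5, 0]
R3 ← R3 − (1/2)·R1: [0, 13, -19/2, 15]
R4 ← R4 − (8)·R1: [0, -26, -119, 13]
R3 ← R3 − (13/2)·R2: [0, 0, 23, 15]
R4 ← R4 + (13)·R2: [0, 0, -184, 13]
R4 ← R4 + (8)·R3: [0, 0, 0, 133]
4 nonzero rows, so rank(P) = 4.
P has 4 columns; by rank–nullity, nullity = 4 − 4 = 0.

0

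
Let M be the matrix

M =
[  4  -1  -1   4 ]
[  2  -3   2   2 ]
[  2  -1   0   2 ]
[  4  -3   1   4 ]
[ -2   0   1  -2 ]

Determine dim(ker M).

Row reduce to echelon form.
R2 ← R2 − (1/2)·R1: [0, -5/2, 5/2, 0]
R3 ← R3 − (1/2)·R1: [0, -1/2, 1/2, 0]
R4 ← R4 − R1: [0, -2, 2, 0]
R5 ← R5 + (1/2)·R1: [0, -1/2, 1/2, 0]
R3 ← R3 − (1/5)·R2: [0, 0, 0, 0]
R4 ← R4 − (4/5)·R2: [0, 0, 0, 0]
R5 ← R5 − (1/5)·R2: [0, 0, 0, 0]
2 nonzero rows, so rank(M) = 2.
M has 4 columns; by rank–nullity, nullity = 4 − 2 = 2.

2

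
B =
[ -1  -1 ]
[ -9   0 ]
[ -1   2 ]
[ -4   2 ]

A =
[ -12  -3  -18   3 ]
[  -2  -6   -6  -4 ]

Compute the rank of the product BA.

2

First compute BA:
[[ 14,   9,  24,   1],
 [108,  27, 162, -27],
 [  8,  -9,   6, -11],
 [ 44,   0,  60, -20]]
Now row reduce the product.
R2 ← R2 − (54/7)·R1: [0, -297/7, -162/7, -243/7]
R3 ← R3 − (4/7)·R1: [0, -99/7, -54/7, -81/7]
R4 ← R4 − (22/7)·R1: [0, -198/7, -108/7, -162/7]
R3 ← R3 − (1/3)·R2: [0, 0, 0, 0]
R4 ← R4 − (2/3)·R2: [0, 0, 0, 0]
2 nonzero rows, so rank(BA) = 2.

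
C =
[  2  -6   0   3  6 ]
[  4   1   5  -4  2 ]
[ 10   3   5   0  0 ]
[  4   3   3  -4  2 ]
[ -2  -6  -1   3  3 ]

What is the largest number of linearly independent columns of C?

Row reduce to echelon form.
R2 ← R2 − (2)·R1: [0, 13, 5, -10, -10]
R3 ← R3 − (5)·R1: [0, 33, 5, -15, -30]
R4 ← R4 − (2)·R1: [0, 15, 3, -10, -10]
R5 ← R5 + R1: [0, -12, -1, 6, 9]
R3 ← R3 − (33/13)·R2: [0, 0, -100/13, 135/13, -60/13]
R4 ← R4 − (15/13)·R2: [0, 0, -36/13, 20/13, 20/13]
R5 ← R5 + (12/13)·R2: [0, 0, 47/13, -42/13, -3/13]
R4 ← R4 − (9/25)·R3: [0, 0, 0, -11/5, 16/5]
R5 ← R5 + (47/100)·R3: [0, 0, 0, 33/20, -12/5]
R5 ← R5 + (3/4)·R4: [0, 0, 0, 0, 0]
Echelon form has 4 nonzero rows, so rank(C) = 4.
The rank gives the maximum number of linearly independent columns: 4.

4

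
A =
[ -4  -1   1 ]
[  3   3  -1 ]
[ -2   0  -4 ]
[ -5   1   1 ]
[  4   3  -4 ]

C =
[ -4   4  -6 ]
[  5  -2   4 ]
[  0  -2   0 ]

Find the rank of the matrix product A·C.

3

First compute AC:
[[ 11, -16,  20],
 [  3,   8,  -6],
 [  8,   0,  12],
 [ 25, -24,  34],
 [ -1,  18, -12]]
Now row reduce the product.
R2 ← R2 − (3/11)·R1: [0, 136/11, -126/11]
R3 ← R3 − (8/11)·R1: [0, 128/11, -28/11]
R4 ← R4 − (25/11)·R1: [0, 136/11, -126/11]
R5 ← R5 + (1/11)·R1: [0, 182/11, -112/11]
R3 ← R3 − (16/17)·R2: [0, 0, 140/17]
R4 ← R4 − R2: [0, 0, 0]
R5 ← R5 − (91/68)·R2: [0, 0, 175/34]
R5 ← R5 − (5/8)·R3: [0, 0, 0]
3 nonzero rows, so rank(AC) = 3.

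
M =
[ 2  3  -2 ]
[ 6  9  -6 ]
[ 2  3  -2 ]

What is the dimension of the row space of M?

1

Row reduce to echelon form.
R2 ← R2 − (3)·R1: [0, 0, 0]
R3 ← R3 − R1: [0, 0, 0]
Echelon form has 1 nonzero row, so rank(M) = 1.
The row space has dimension equal to the rank: 1.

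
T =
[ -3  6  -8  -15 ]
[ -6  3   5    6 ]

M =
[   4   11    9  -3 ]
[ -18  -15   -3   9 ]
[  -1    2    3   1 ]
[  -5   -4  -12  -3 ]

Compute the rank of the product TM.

2

First compute TM:
[[-37, -79, 111, 100],
 [-113, -125, -120,  32]]
Now row reduce the product.
R2 ← R2 − (113/37)·R1: [0, 4302/37, -459, -10116/37]
2 nonzero rows, so rank(TM) = 2.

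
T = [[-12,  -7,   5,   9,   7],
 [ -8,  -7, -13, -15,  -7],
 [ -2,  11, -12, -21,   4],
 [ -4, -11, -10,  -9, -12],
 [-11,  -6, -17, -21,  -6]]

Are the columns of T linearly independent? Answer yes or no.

Row reduce T to echelon form.
R2 ← R2 − (2/3)·R1: [0, -7/3, -49/3, -21, -35/3]
R3 ← R3 − (1/6)·R1: [0, 73/6, -77/6, -45/2, 17/6]
R4 ← R4 − (1/3)·R1: [0, -26/3, -35/3, -12, -43/3]
R5 ← R5 − (11/12)·R1: [0, 5/12, -259/12, -117/4, -149/12]
R3 ← R3 + (73/14)·R2: [0, 0, -98, -132, -58]
R4 ← R4 − (26/7)·R2: [0, 0, 49, 66, 29]
R5 ← R5 + (5/28)·R2: [0, 0, -49/2, -33, -29/2]
R4 ← R4 + (1/2)·R3: [0, 0, 0, 0, 0]
R5 ← R5 − (1/4)·R3: [0, 0, 0, 0, 0]
3 pivots among 5 columns.
Only 3 < 5 pivot columns, so the columns are linearly dependent.

no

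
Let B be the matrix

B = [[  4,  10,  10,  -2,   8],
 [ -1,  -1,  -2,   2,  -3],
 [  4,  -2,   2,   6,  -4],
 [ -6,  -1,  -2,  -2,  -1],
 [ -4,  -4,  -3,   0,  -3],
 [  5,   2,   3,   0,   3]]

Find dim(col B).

4

Row reduce to echelon form.
R2 ← R2 + (1/4)·R1: [0, 3/2, 1/2, 3/2, -1]
R3 ← R3 − R1: [0, -12, -8, 8, -12]
R4 ← R4 + (3/2)·R1: [0, 14, 13, -5, 11]
R5 ← R5 + R1: [0, 6, 7, -2, 5]
R6 ← R6 − (5/4)·R1: [0, -21/2, -19/2, 5/2, -7]
R3 ← R3 + (8)·R2: [0, 0, -4, 20, -20]
R4 ← R4 − (28/3)·R2: [0, 0, 25/3, -19, 61/3]
R5 ← R5 − (4)·R2: [0, 0, 5, -8, 9]
R6 ← R6 + (7)·R2: [0, 0, -6, 13, -14]
R4 ← R4 + (25/12)·R3: [0, 0, 0, 68/3, -64/3]
R5 ← R5 + (5/4)·R3: [0, 0, 0, 17, -16]
R6 ← R6 − (3/2)·R3: [0, 0, 0, -17, 16]
R5 ← R5 − (3/4)·R4: [0, 0, 0, 0, 0]
R6 ← R6 + (3/4)·R4: [0, 0, 0, 0, 0]
Echelon form has 4 nonzero rows, so rank(B) = 4.
The column space has dimension equal to the rank: 4.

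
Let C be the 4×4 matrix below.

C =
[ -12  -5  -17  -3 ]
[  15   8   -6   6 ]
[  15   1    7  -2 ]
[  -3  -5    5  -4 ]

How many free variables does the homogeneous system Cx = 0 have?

0

Row reduce to echelon form.
R2 ← R2 + (5/4)·R1: [0, 7/4, -109/4, 9/4]
R3 ← R3 + (5/4)·R1: [0, -21/4, -57/4, -23/4]
R4 ← R4 − (1/4)·R1: [0, -15/4, 37/4, -13/4]
R3 ← R3 + (3)·R2: [0, 0, -96, 1]
R4 ← R4 + (15/7)·R2: [0, 0, -344/7, 11/7]
R4 ← R4 − (43/84)·R3: [0, 0, 0, 89/84]
4 nonzero rows, so rank(C) = 4.
C has 4 columns; by rank–nullity, nullity = 4 − 4 = 0.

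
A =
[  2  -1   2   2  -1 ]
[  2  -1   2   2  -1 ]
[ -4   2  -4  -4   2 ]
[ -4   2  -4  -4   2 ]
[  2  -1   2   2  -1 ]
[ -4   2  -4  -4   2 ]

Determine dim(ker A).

4

Row reduce to echelon form.
R2 ← R2 − R1: [0, 0, 0, 0, 0]
R3 ← R3 + (2)·R1: [0, 0, 0, 0, 0]
R4 ← R4 + (2)·R1: [0, 0, 0, 0, 0]
R5 ← R5 − R1: [0, 0, 0, 0, 0]
R6 ← R6 + (2)·R1: [0, 0, 0, 0, 0]
1 nonzero row, so rank(A) = 1.
A has 5 columns; by rank–nullity, nullity = 5 − 1 = 4.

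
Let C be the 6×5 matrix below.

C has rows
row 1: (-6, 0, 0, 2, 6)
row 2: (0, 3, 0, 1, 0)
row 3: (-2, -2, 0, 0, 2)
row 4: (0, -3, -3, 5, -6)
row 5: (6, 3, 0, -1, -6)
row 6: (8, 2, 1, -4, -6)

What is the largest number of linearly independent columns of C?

Row reduce to echelon form.
R3 ← R3 − (1/3)·R1: [0, -2, 0, -2/3, 0]
R5 ← R5 + R1: [0, 3, 0, 1, 0]
R6 ← R6 + (4/3)·R1: [0, 2, 1, -4/3, 2]
R3 ← R3 + (2/3)·R2: [0, 0, 0, 0, 0]
R4 ← R4 + R2: [0, 0, -3, 6, -6]
R5 ← R5 − R2: [0, 0, 0, 0, 0]
R6 ← R6 − (2/3)·R2: [0, 0, 1, -2, 2]
Swap R3 ↔ R4
R6 ← R6 + (1/3)·R3: [0, 0, 0, 0, 0]
Echelon form has 3 nonzero rows, so rank(C) = 3.
The rank gives the maximum number of linearly independent columns: 3.

3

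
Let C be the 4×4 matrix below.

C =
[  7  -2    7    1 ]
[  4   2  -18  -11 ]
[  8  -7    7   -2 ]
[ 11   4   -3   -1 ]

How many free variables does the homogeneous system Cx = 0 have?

Row reduce to echelon form.
R2 ← R2 − (4/7)·R1: [0, 22/7, -22, -81/7]
R3 ← R3 − (8/7)·R1: [0, -33/7, -1, -22/7]
R4 ← R4 − (11/7)·R1: [0, 50/7, -14, -18/7]
R3 ← R3 + (3/2)·R2: [0, 0, -34, -41/2]
R4 ← R4 − (25/11)·R2: [0, 0, 36, 261/11]
R4 ← R4 + (18/17)·R3: [0, 0, 0, 378/187]
4 nonzero rows, so rank(C) = 4.
C has 4 columns; by rank–nullity, nullity = 4 − 4 = 0.

0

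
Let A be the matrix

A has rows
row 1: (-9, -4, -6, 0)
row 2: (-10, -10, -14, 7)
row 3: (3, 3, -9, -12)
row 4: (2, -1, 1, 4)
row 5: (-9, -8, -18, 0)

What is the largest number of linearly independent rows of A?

3

Row reduce to echelon form.
R2 ← R2 − (10/9)·R1: [0, -50/9, -22/3, 7]
R3 ← R3 + (1/3)·R1: [0, 5/3, -11, -12]
R4 ← R4 + (2/9)·R1: [0, -17/9, -1/3, 4]
R5 ← R5 − R1: [0, -4, -12, 0]
R3 ← R3 + (3/10)·R2: [0, 0, -66/5, -99/10]
R4 ← R4 − (17/50)·R2: [0, 0, 54/25, 81/50]
R5 ← R5 − (18/25)·R2: [0, 0, -168/25, -126/25]
R4 ← R4 + (9/55)·R3: [0, 0, 0, 0]
R5 ← R5 − (28/55)·R3: [0, 0, 0, 0]
Echelon form has 3 nonzero rows, so rank(A) = 3.
The rank gives the maximum number of linearly independent rows: 3.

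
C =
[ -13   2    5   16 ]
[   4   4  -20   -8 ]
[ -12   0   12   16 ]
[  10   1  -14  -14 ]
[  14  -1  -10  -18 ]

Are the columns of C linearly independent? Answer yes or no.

Row reduce C to echelon form.
R2 ← R2 + (4/13)·R1: [0, 60/13, -240/13, -40/13]
R3 ← R3 − (12/13)·R1: [0, -24/13, 96/13, 16/13]
R4 ← R4 + (10/13)·R1: [0, 33/13, -132/13, -22/13]
R5 ← R5 + (14/13)·R1: [0, 15/13, -60/13, -10/13]
R3 ← R3 + (2/5)·R2: [0, 0, 0, 0]
R4 ← R4 − (11/20)·R2: [0, 0, 0, 0]
R5 ← R5 − (1/4)·R2: [0, 0, 0, 0]
2 pivots among 4 columns.
Only 2 < 4 pivot columns, so the columns are linearly dependent.

no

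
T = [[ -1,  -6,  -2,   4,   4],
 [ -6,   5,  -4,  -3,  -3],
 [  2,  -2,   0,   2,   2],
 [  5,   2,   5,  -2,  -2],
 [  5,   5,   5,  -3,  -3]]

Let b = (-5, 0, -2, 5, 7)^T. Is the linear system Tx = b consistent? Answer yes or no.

yes

Row reduce the augmented matrix [T | b].
R2 ← R2 − (6)·R1: [0, 41, 8, -27, -27, 30]
R3 ← R3 + (2)·R1: [0, -14, -4, 10, 10, -12]
R4 ← R4 + (5)·R1: [0, -28, -5, 18, 18, -20]
R5 ← R5 + (5)·R1: [0, -25, -5, 17, 17, -18]
R3 ← R3 + (14/41)·R2: [0, 0, -52/41, 32/41, 32/41, -72/41]
R4 ← R4 + (28/41)·R2: [0, 0, 19/41, -18/41, -18/41, 20/41]
R5 ← R5 + (25/41)·R2: [0, 0, -5/41, 22/41, 22/41, 12/41]
R4 ← R4 + (19/52)·R3: [0, 0, 0, -2/13, -2/13, -2/13]
R5 ← R5 − (5/52)·R3: [0, 0, 0, 6/13, 6/13, 6/13]
R5 ← R5 + (3)·R4: [0, 0, 0, 0, 0, 0]
The echelon form has 4 nonzero rows, and every pivot lies in the first 5 columns, so rank(T) = rank([T|b]) = 4.
The system is consistent.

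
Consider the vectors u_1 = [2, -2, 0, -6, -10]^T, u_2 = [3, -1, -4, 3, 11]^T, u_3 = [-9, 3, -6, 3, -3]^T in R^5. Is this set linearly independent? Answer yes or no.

Form the matrix with these vectors as rows and row reduce.
R2 ← R2 − (3/2)·R1: [0, 2, -4, 12, 26]
R3 ← R3 + (9/2)·R1: [0, -6, -6, -24, -48]
R3 ← R3 + (3)·R2: [0, 0, -18, 12, 30]
3 nonzero rows, so the 3 vectors span a space of dimension 3.
Since 3 = 3, the vectors are linearly independent.

yes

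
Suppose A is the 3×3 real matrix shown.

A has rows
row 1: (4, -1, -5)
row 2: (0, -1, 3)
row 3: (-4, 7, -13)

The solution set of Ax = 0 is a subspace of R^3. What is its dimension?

Row reduce to echelon form.
R3 ← R3 + R1: [0, 6, -18]
R3 ← R3 + (6)·R2: [0, 0, 0]
2 nonzero rows, so rank(A) = 2.
A has 3 columns; by rank–nullity, nullity = 3 − 2 = 1.

1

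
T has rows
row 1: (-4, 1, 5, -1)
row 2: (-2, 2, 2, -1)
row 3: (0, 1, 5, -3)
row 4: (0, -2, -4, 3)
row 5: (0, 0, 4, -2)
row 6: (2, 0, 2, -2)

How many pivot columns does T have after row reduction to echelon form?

3

Row reduce to echelon form.
R2 ← R2 − (1/2)·R1: [0, 3/2, -1/2, -1/2]
R6 ← R6 + (1/2)·R1: [0, 1/2, 9/2, -5/2]
R3 ← R3 − (2/3)·R2: [0, 0, 16/3, -8/3]
R4 ← R4 + (4/3)·R2: [0, 0, -14/3, 7/3]
R6 ← R6 − (1/3)·R2: [0, 0, 14/3, -7/3]
R4 ← R4 + (7/8)·R3: [0, 0, 0, 0]
R5 ← R5 − (3/4)·R3: [0, 0, 0, 0]
R6 ← R6 − (7/8)·R3: [0, 0, 0, 0]
Echelon form has 3 nonzero rows, so rank(T) = 3.
Each nonzero row contributes one pivot column: 3 pivot columns.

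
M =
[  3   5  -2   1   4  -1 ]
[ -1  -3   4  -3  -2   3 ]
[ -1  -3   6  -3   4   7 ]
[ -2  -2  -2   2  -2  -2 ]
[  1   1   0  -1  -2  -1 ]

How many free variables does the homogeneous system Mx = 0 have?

Row reduce to echelon form.
R2 ← R2 + (1/3)·R1: [0, -4/3, 10/3, -8/3, -2/3, 8/3]
R3 ← R3 + (1/3)·R1: [0, -4/3, 16/3, -8/3, 16/3, 20/3]
R4 ← R4 + (2/3)·R1: [0, 4/3, -10/3, 8/3, 2/3, -8/3]
R5 ← R5 − (1/3)·R1: [0, -2/3, 2/3, -4/3, -10/3, -2/3]
R3 ← R3 − R2: [0, 0, 2, 0, 6, 4]
R4 ← R4 + R2: [0, 0, 0, 0, 0, 0]
R5 ← R5 − (1/2)·R2: [0, 0, -1, 0, -3, -2]
R5 ← R5 + (1/2)·R3: [0, 0, 0, 0, 0, 0]
3 nonzero rows, so rank(M) = 3.
M has 6 columns; by rank–nullity, nullity = 6 − 3 = 3.

3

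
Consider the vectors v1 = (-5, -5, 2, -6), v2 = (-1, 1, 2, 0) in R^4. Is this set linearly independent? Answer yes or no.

yes

Form the matrix with these vectors as rows and row reduce.
R2 ← R2 − (1/5)·R1: [0, 2, 8/5, 6/5]
2 nonzero rows, so the 2 vectors span a space of dimension 2.
Since 2 = 2, the vectors are linearly independent.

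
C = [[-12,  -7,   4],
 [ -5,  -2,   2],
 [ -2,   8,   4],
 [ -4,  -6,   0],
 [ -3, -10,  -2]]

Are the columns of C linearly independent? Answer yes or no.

Row reduce C to echelon form.
R2 ← R2 − (5/12)·R1: [0, 11/12, 1/3]
R3 ← R3 − (1/6)·R1: [0, 55/6, 10/3]
R4 ← R4 − (1/3)·R1: [0, -11/3, -4/3]
R5 ← R5 − (1/4)·R1: [0, -33/4, -3]
R3 ← R3 − (10)·R2: [0, 0, 0]
R4 ← R4 + (4)·R2: [0, 0, 0]
R5 ← R5 + (9)·R2: [0, 0, 0]
2 pivots among 3 columns.
Only 2 < 3 pivot columns, so the columns are linearly dependent.

no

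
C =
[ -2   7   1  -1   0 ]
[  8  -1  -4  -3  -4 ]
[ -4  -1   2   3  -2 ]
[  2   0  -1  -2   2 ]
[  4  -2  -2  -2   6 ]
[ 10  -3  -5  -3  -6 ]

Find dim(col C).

Row reduce to echelon form.
R2 ← R2 + (4)·R1: [0, 27, 0, -7, -4]
R3 ← R3 − (2)·R1: [0, -15, 0, 5, -2]
R4 ← R4 + R1: [0, 7, 0, -3, 2]
R5 ← R5 + (2)·R1: [0, 12, 0, -4, 6]
R6 ← R6 + (5)·R1: [0, 32, 0, -8, -6]
R3 ← R3 + (5/9)·R2: [0, 0, 0, 10/9, -38/9]
R4 ← R4 − (7/27)·R2: [0, 0, 0, -32/27, 82/27]
R5 ← R5 − (4/9)·R2: [0, 0, 0, -8/9, 70/9]
R6 ← R6 − (32/27)·R2: [0, 0, 0, 8/27, -34/27]
R4 ← R4 + (16/15)·R3: [0, 0, 0, 0, -22/15]
R5 ← R5 + (4/5)·R3: [0, 0, 0, 0, 22/5]
R6 ← R6 − (4/15)·R3: [0, 0, 0, 0, -2/15]
R5 ← R5 + (3)·R4: [0, 0, 0, 0, 0]
R6 ← R6 − (1/11)·R4: [0, 0, 0, 0, 0]
Echelon form has 4 nonzero rows, so rank(C) = 4.
The column space has dimension equal to the rank: 4.

4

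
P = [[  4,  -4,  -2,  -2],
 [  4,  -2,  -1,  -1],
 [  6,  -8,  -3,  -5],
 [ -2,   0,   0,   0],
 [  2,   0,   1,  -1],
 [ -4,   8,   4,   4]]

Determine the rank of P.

3

Row reduce to echelon form.
R2 ← R2 − R1: [0, 2, 1, 1]
R3 ← R3 − (3/2)·R1: [0, -2, 0, -2]
R4 ← R4 + (1/2)·R1: [0, -2, -1, -1]
R5 ← R5 − (1/2)·R1: [0, 2, 2, 0]
R6 ← R6 + R1: [0, 4, 2, 2]
R3 ← R3 + R2: [0, 0, 1, -1]
R4 ← R4 + R2: [0, 0, 0, 0]
R5 ← R5 − R2: [0, 0, 1, -1]
R6 ← R6 − (2)·R2: [0, 0, 0, 0]
R5 ← R5 − R3: [0, 0, 0, 0]
Echelon form has 3 nonzero rows, so rank(P) = 3.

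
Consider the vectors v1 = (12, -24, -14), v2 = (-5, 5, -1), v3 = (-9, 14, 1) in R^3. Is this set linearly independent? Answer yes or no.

yes

Form the matrix with these vectors as rows and row reduce.
R2 ← R2 + (5/12)·R1: [0, -5, -41/6]
R3 ← R3 + (3/4)·R1: [0, -4, -19/2]
R3 ← R3 − (4/5)·R2: [0, 0, -121/30]
3 nonzero rows, so the 3 vectors span a space of dimension 3.
Since 3 = 3, the vectors are linearly independent.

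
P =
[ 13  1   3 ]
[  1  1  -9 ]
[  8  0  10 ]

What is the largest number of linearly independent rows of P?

Row reduce to echelon form.
R2 ← R2 − (1/13)·R1: [0, 12/13, -120/13]
R3 ← R3 − (8/13)·R1: [0, -8/13, 106/13]
R3 ← R3 + (2/3)·R2: [0, 0, 2]
Echelon form has 3 nonzero rows, so rank(P) = 3.
The rank gives the maximum number of linearly independent rows: 3.

3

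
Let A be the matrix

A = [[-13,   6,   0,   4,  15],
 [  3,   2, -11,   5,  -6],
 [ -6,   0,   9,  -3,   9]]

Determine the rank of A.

Row reduce to echelon form.
R2 ← R2 + (3/13)·R1: [0, 44/13, -11, 77/13, -33/13]
R3 ← R3 − (6/13)·R1: [0, -36/13, 9, -63/13, 27/13]
R3 ← R3 + (9/11)·R2: [0, 0, 0, 0, 0]
Echelon form has 2 nonzero rows, so rank(A) = 2.

2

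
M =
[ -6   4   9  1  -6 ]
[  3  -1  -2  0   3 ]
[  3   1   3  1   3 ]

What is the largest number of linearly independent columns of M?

2

Row reduce to echelon form.
R2 ← R2 + (1/2)·R1: [0, 1, 5/2, 1/2, 0]
R3 ← R3 + (1/2)·R1: [0, 3, 15/2, 3/2, 0]
R3 ← R3 − (3)·R2: [0, 0, 0, 0, 0]
Echelon form has 2 nonzero rows, so rank(M) = 2.
The rank gives the maximum number of linearly independent columns: 2.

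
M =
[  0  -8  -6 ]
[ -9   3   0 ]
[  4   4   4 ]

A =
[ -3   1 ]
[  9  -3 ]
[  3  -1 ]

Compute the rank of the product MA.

1

First compute MA:
[[-90,  30],
 [ 54, -18],
 [ 36, -12]]
Now row reduce the product.
R2 ← R2 + (3/5)·R1: [0, 0]
R3 ← R3 + (2/5)·R1: [0, 0]
1 nonzero row, so rank(MA) = 1.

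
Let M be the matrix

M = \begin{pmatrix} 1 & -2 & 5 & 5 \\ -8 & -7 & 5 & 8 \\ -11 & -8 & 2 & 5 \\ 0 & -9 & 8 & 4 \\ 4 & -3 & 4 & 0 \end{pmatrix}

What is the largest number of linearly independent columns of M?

3

Row reduce to echelon form.
R2 ← R2 + (8)·R1: [0, -23, 45, 48]
R3 ← R3 + (11)·R1: [0, -30, 57, 60]
R5 ← R5 − (4)·R1: [0, 5, -16, -20]
R3 ← R3 − (30/23)·R2: [0, 0, -39/23, -60/23]
R4 ← R4 − (9/23)·R2: [0, 0, -221/23, -340/23]
R5 ← R5 + (5/23)·R2: [0, 0, -143/23, -220/23]
R4 ← R4 − (17/3)·R3: [0, 0, 0, 0]
R5 ← R5 − (11/3)·R3: [0, 0, 0, 0]
Echelon form has 3 nonzero rows, so rank(M) = 3.
The rank gives the maximum number of linearly independent columns: 3.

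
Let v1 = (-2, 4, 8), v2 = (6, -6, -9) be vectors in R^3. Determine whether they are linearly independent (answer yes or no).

Form the matrix with these vectors as rows and row reduce.
R2 ← R2 + (3)·R1: [0, 6, 15]
2 nonzero rows, so the 2 vectors span a space of dimension 2.
Since 2 = 2, the vectors are linearly independent.

yes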